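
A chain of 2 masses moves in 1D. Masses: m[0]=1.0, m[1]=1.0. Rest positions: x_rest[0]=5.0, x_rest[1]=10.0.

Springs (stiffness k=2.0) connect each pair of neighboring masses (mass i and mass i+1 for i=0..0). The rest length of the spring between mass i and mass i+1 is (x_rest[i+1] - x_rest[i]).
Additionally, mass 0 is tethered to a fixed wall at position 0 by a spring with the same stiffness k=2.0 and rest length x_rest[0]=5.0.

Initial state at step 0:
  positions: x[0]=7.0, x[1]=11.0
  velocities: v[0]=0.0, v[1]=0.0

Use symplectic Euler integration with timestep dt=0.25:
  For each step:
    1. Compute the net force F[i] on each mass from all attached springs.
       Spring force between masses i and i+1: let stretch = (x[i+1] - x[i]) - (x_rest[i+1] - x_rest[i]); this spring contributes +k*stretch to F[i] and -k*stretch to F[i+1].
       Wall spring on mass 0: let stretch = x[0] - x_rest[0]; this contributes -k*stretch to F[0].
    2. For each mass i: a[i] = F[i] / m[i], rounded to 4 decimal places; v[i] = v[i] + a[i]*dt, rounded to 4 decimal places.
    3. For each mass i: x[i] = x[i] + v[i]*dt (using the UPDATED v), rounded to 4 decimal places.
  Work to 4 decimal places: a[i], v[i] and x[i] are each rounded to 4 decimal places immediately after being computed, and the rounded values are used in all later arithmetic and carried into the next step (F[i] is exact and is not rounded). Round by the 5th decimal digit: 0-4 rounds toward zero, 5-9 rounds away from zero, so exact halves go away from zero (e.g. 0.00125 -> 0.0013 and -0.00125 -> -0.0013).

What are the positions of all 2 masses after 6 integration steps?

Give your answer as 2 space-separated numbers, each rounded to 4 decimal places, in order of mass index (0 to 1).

Answer: 4.3044 10.7609

Derivation:
Step 0: x=[7.0000 11.0000] v=[0.0000 0.0000]
Step 1: x=[6.6250 11.1250] v=[-1.5000 0.5000]
Step 2: x=[5.9844 11.3125] v=[-2.5625 0.7500]
Step 3: x=[5.2617 11.4590] v=[-2.8907 0.5860]
Step 4: x=[4.6560 11.4558] v=[-2.4229 -0.0127]
Step 5: x=[4.3183 11.2277] v=[-1.3510 -0.9126]
Step 6: x=[4.3044 10.7609] v=[-0.0555 -1.8673]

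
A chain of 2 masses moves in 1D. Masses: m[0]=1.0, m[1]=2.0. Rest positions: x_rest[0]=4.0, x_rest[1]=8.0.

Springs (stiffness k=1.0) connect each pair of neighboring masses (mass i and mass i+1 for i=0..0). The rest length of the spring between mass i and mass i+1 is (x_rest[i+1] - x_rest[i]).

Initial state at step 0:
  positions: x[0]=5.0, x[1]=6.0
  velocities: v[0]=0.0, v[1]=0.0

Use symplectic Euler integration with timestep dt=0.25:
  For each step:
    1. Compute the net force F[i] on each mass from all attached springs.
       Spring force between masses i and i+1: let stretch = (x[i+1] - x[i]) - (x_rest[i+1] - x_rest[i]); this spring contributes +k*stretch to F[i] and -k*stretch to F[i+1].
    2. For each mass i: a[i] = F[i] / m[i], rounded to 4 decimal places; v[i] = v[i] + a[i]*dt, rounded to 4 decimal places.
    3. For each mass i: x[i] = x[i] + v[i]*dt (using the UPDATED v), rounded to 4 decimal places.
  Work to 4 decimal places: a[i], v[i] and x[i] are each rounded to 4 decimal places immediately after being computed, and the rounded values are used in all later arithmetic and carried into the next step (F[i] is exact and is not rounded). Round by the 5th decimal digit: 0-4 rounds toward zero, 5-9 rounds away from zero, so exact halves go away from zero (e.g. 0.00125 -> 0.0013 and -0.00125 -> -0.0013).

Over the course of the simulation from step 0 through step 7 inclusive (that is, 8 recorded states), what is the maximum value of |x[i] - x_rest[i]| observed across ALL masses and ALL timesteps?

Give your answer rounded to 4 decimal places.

Step 0: x=[5.0000 6.0000] v=[0.0000 0.0000]
Step 1: x=[4.8125 6.0938] v=[-0.7500 0.3750]
Step 2: x=[4.4551 6.2725] v=[-1.4297 0.7149]
Step 3: x=[3.9613 6.5194] v=[-1.9754 0.9877]
Step 4: x=[3.3773 6.8114] v=[-2.3359 1.1680]
Step 5: x=[2.7580 7.1211] v=[-2.4774 1.2388]
Step 6: x=[2.1614 7.4195] v=[-2.3866 1.1934]
Step 7: x=[1.6434 7.6785] v=[-2.0721 1.0361]
Max displacement = 2.3566

Answer: 2.3566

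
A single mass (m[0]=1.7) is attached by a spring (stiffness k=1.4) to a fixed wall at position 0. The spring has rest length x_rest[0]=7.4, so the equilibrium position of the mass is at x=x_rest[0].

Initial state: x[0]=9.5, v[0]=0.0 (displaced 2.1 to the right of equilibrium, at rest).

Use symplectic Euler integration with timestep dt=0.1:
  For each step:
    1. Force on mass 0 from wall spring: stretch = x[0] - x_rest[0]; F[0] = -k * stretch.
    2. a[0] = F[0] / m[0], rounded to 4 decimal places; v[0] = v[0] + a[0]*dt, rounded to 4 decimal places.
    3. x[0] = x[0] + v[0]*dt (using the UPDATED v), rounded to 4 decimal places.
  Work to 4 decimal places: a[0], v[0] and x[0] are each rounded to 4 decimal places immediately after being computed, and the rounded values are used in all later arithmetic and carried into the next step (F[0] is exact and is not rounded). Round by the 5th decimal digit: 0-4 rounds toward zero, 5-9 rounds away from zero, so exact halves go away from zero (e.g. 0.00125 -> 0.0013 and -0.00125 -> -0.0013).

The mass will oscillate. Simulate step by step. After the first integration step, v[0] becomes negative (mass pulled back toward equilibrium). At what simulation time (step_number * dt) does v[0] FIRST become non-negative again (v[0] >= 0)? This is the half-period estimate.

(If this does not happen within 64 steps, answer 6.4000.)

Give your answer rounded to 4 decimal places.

Answer: 3.5000

Derivation:
Step 0: x=[9.5000] v=[0.0000]
Step 1: x=[9.4827] v=[-0.1729]
Step 2: x=[9.4483] v=[-0.3444]
Step 3: x=[9.3970] v=[-0.5131]
Step 4: x=[9.3292] v=[-0.6776]
Step 5: x=[9.2456] v=[-0.8365]
Step 6: x=[9.1468] v=[-0.9885]
Step 7: x=[9.0336] v=[-1.1324]
Step 8: x=[8.9069] v=[-1.2669]
Step 9: x=[8.7678] v=[-1.3910]
Step 10: x=[8.6174] v=[-1.5036]
Step 11: x=[8.4570] v=[-1.6039]
Step 12: x=[8.2879] v=[-1.6910]
Step 13: x=[8.1115] v=[-1.7641]
Step 14: x=[7.9292] v=[-1.8227]
Step 15: x=[7.7426] v=[-1.8663]
Step 16: x=[7.5532] v=[-1.8945]
Step 17: x=[7.3625] v=[-1.9071]
Step 18: x=[7.1721] v=[-1.9040]
Step 19: x=[6.9836] v=[-1.8852]
Step 20: x=[6.7985] v=[-1.8509]
Step 21: x=[6.6184] v=[-1.8014]
Step 22: x=[6.4447] v=[-1.7370]
Step 23: x=[6.2789] v=[-1.6583]
Step 24: x=[6.1223] v=[-1.5660]
Step 25: x=[5.9762] v=[-1.4608]
Step 26: x=[5.8418] v=[-1.3436]
Step 27: x=[5.7203] v=[-1.2153]
Step 28: x=[5.6126] v=[-1.0770]
Step 29: x=[5.5196] v=[-0.9298]
Step 30: x=[5.4421] v=[-0.7749]
Step 31: x=[5.3807] v=[-0.6137]
Step 32: x=[5.3360] v=[-0.4474]
Step 33: x=[5.3083] v=[-0.2774]
Step 34: x=[5.2978] v=[-0.1051]
Step 35: x=[5.3046] v=[0.0680]
First v>=0 after going negative at step 35, time=3.5000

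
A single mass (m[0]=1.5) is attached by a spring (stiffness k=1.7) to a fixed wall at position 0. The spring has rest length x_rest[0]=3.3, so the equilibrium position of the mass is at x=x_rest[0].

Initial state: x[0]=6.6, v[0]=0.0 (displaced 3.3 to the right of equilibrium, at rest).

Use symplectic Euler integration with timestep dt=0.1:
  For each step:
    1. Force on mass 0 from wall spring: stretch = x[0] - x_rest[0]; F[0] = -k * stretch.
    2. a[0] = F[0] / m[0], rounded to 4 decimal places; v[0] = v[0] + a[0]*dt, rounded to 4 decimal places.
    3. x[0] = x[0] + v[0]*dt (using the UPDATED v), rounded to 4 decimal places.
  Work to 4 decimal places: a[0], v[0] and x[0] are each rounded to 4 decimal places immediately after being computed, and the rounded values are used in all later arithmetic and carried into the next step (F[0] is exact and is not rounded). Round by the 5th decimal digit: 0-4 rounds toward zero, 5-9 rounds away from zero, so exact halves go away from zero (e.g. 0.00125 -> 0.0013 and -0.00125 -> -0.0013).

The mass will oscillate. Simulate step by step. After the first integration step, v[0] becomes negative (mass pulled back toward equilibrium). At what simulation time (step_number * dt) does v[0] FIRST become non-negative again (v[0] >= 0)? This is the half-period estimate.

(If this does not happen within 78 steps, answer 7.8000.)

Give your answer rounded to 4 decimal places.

Step 0: x=[6.6000] v=[0.0000]
Step 1: x=[6.5626] v=[-0.3740]
Step 2: x=[6.4882] v=[-0.7438]
Step 3: x=[6.3777] v=[-1.1051]
Step 4: x=[6.2323] v=[-1.4539]
Step 5: x=[6.0537] v=[-1.7862]
Step 6: x=[5.8439] v=[-2.0983]
Step 7: x=[5.6052] v=[-2.3866]
Step 8: x=[5.3404] v=[-2.6479]
Step 9: x=[5.0525] v=[-2.8792]
Step 10: x=[4.7447] v=[-3.0778]
Step 11: x=[4.4206] v=[-3.2415]
Step 12: x=[4.0838] v=[-3.3685]
Step 13: x=[3.7381] v=[-3.4573]
Step 14: x=[3.3874] v=[-3.5070]
Step 15: x=[3.0357] v=[-3.5169]
Step 16: x=[2.6870] v=[-3.4870]
Step 17: x=[2.3453] v=[-3.4175]
Step 18: x=[2.0144] v=[-3.3093]
Step 19: x=[1.6980] v=[-3.1636]
Step 20: x=[1.3998] v=[-2.9820]
Step 21: x=[1.1231] v=[-2.7666]
Step 22: x=[0.8711] v=[-2.5199]
Step 23: x=[0.6466] v=[-2.2446]
Step 24: x=[0.4522] v=[-1.9439]
Step 25: x=[0.2901] v=[-1.6212]
Step 26: x=[0.1621] v=[-1.2801]
Step 27: x=[0.0697] v=[-0.9245]
Step 28: x=[0.0139] v=[-0.5584]
Step 29: x=[-0.0047] v=[-0.1860]
Step 30: x=[0.0142] v=[0.1885]
First v>=0 after going negative at step 30, time=3.0000

Answer: 3.0000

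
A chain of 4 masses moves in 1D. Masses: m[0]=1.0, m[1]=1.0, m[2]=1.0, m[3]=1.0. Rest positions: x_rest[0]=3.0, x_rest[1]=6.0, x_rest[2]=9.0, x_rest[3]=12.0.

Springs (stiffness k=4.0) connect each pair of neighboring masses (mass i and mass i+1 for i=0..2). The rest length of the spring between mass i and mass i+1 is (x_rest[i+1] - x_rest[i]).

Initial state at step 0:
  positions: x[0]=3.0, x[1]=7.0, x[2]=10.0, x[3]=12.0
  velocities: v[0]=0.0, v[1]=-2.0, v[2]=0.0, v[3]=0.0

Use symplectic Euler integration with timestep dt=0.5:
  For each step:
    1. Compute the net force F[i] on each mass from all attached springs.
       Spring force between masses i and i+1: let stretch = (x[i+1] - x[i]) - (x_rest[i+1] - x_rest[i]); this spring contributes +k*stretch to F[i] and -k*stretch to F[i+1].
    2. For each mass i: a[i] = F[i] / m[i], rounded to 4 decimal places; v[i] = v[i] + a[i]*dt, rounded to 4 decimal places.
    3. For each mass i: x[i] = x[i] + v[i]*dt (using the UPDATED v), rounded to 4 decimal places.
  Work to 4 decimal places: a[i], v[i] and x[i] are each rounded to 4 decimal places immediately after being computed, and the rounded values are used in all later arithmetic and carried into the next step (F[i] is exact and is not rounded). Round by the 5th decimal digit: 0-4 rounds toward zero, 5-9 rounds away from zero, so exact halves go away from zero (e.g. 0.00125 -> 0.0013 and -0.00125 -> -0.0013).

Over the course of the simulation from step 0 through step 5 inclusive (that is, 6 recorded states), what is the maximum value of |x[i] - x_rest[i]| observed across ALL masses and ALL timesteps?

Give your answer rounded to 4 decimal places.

Answer: 2.0000

Derivation:
Step 0: x=[3.0000 7.0000 10.0000 12.0000] v=[0.0000 -2.0000 0.0000 0.0000]
Step 1: x=[4.0000 5.0000 9.0000 13.0000] v=[2.0000 -4.0000 -2.0000 2.0000]
Step 2: x=[3.0000 6.0000 8.0000 13.0000] v=[-2.0000 2.0000 -2.0000 0.0000]
Step 3: x=[2.0000 6.0000 10.0000 11.0000] v=[-2.0000 0.0000 4.0000 -4.0000]
Step 4: x=[2.0000 6.0000 9.0000 11.0000] v=[0.0000 0.0000 -2.0000 0.0000]
Step 5: x=[3.0000 5.0000 7.0000 12.0000] v=[2.0000 -2.0000 -4.0000 2.0000]
Max displacement = 2.0000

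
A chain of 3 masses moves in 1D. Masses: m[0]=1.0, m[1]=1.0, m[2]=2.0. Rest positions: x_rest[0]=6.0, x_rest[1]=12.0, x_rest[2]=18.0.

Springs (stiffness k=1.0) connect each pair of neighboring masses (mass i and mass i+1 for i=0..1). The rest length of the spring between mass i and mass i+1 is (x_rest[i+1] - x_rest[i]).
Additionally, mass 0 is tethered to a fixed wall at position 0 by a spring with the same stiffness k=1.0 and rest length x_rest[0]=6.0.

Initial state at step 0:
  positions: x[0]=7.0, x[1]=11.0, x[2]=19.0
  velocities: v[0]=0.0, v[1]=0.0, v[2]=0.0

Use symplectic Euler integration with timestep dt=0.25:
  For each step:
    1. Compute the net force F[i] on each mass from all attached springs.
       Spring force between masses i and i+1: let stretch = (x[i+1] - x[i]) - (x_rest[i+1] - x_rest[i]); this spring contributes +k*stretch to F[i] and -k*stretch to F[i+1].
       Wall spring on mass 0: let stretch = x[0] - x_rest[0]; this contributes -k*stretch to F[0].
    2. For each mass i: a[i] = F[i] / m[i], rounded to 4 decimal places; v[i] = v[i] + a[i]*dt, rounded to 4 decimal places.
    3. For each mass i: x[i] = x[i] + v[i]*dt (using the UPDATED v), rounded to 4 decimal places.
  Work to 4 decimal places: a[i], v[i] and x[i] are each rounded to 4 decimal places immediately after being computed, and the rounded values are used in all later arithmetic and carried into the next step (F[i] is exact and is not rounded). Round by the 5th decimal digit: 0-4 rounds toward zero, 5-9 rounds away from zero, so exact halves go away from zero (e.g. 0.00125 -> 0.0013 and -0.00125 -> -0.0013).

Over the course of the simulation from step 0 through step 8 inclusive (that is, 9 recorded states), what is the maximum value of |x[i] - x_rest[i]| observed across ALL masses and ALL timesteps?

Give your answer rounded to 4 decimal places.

Step 0: x=[7.0000 11.0000 19.0000] v=[0.0000 0.0000 0.0000]
Step 1: x=[6.8125 11.2500 18.9375] v=[-0.7500 1.0000 -0.2500]
Step 2: x=[6.4766 11.7031 18.8223] v=[-1.3438 1.8125 -0.4610]
Step 3: x=[6.0625 12.2745 18.6721] v=[-1.6563 2.2857 -0.6009]
Step 4: x=[5.6578 12.8575 18.5095] v=[-1.6189 2.3321 -0.6506]
Step 5: x=[5.3495 13.3438 18.3577] v=[-1.2334 1.9452 -0.6071]
Step 6: x=[5.2065 13.6438 18.2368] v=[-0.5722 1.2001 -0.4838]
Step 7: x=[5.2654 13.7036 18.1598] v=[0.2355 0.2390 -0.3079]
Step 8: x=[5.5226 13.5145 18.1311] v=[1.0287 -0.7565 -0.1149]
Max displacement = 1.7036

Answer: 1.7036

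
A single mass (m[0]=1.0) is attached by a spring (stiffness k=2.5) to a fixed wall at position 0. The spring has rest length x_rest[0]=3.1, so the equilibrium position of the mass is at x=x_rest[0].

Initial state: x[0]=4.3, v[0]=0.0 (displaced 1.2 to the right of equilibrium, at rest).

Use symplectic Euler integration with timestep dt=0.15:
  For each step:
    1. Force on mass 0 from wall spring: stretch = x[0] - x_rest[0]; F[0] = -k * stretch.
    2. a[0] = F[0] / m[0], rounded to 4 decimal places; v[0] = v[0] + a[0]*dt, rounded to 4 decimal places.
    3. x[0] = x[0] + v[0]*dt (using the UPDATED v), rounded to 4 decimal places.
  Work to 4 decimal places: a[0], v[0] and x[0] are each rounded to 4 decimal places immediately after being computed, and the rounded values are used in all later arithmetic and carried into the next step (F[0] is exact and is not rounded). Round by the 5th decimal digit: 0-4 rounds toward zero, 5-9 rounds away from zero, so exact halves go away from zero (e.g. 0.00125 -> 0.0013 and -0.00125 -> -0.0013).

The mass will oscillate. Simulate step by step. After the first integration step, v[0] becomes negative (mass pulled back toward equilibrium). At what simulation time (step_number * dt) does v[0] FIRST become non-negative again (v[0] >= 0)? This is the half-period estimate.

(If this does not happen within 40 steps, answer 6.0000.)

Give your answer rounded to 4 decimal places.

Answer: 2.1000

Derivation:
Step 0: x=[4.3000] v=[0.0000]
Step 1: x=[4.2325] v=[-0.4500]
Step 2: x=[4.1013] v=[-0.8747]
Step 3: x=[3.9138] v=[-1.2502]
Step 4: x=[3.6805] v=[-1.5554]
Step 5: x=[3.4145] v=[-1.7731]
Step 6: x=[3.1309] v=[-1.8910]
Step 7: x=[2.8455] v=[-1.9026]
Step 8: x=[2.5744] v=[-1.8072]
Step 9: x=[2.3329] v=[-1.6101]
Step 10: x=[2.1345] v=[-1.3224]
Step 11: x=[1.9905] v=[-0.9603]
Step 12: x=[1.9089] v=[-0.5442]
Step 13: x=[1.8943] v=[-0.0975]
Step 14: x=[1.9475] v=[0.3546]
First v>=0 after going negative at step 14, time=2.1000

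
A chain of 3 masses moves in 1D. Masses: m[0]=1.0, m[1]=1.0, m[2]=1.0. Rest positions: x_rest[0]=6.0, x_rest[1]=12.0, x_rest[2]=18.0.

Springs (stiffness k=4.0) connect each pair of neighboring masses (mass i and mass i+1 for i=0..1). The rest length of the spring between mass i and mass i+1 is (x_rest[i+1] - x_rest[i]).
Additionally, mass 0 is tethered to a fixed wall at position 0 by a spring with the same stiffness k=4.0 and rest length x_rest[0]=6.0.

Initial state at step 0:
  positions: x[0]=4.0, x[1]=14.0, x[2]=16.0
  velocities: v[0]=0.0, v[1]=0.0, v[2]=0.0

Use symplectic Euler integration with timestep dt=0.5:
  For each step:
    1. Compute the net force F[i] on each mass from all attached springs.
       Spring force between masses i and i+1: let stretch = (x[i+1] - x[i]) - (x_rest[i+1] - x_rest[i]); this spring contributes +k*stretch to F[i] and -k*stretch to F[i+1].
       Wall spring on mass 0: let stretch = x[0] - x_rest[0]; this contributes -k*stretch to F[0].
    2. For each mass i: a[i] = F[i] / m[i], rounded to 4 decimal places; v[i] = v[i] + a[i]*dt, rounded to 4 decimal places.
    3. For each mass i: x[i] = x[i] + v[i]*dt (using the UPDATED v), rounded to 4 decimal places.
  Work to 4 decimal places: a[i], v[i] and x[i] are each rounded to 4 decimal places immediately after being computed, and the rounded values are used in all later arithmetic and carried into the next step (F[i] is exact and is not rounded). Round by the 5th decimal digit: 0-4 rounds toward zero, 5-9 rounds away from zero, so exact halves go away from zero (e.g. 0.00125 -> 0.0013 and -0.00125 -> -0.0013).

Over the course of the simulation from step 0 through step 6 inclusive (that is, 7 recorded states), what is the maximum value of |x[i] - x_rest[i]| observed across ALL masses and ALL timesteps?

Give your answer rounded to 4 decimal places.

Answer: 6.0000

Derivation:
Step 0: x=[4.0000 14.0000 16.0000] v=[0.0000 0.0000 0.0000]
Step 1: x=[10.0000 6.0000 20.0000] v=[12.0000 -16.0000 8.0000]
Step 2: x=[2.0000 16.0000 16.0000] v=[-16.0000 20.0000 -8.0000]
Step 3: x=[6.0000 12.0000 18.0000] v=[8.0000 -8.0000 4.0000]
Step 4: x=[10.0000 8.0000 20.0000] v=[8.0000 -8.0000 4.0000]
Step 5: x=[2.0000 18.0000 16.0000] v=[-16.0000 20.0000 -8.0000]
Step 6: x=[8.0000 10.0000 20.0000] v=[12.0000 -16.0000 8.0000]
Max displacement = 6.0000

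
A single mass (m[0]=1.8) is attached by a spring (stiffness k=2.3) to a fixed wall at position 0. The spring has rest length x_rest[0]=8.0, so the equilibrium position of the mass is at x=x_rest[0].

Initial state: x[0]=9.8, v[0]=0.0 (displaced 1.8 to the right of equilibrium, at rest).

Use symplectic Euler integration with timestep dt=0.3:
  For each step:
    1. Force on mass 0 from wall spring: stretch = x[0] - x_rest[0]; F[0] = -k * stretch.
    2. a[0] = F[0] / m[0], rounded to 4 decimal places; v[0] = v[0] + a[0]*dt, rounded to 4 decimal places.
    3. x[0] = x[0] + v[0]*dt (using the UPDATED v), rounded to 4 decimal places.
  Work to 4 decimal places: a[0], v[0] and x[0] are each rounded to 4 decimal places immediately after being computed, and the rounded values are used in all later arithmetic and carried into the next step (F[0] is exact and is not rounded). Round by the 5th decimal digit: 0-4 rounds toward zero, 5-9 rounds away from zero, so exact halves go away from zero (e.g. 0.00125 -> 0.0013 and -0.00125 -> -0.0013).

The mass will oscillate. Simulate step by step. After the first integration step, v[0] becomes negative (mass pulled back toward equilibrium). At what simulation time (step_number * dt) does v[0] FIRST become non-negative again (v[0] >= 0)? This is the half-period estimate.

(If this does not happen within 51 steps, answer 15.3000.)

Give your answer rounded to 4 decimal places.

Answer: 3.0000

Derivation:
Step 0: x=[9.8000] v=[0.0000]
Step 1: x=[9.5930] v=[-0.6900]
Step 2: x=[9.2028] v=[-1.3007]
Step 3: x=[8.6743] v=[-1.7618]
Step 4: x=[8.0682] v=[-2.0203]
Step 5: x=[7.4543] v=[-2.0464]
Step 6: x=[6.9031] v=[-1.8372]
Step 7: x=[6.4781] v=[-1.4167]
Step 8: x=[6.2281] v=[-0.8333]
Step 9: x=[6.1819] v=[-0.1541]
Step 10: x=[6.3447] v=[0.5428]
First v>=0 after going negative at step 10, time=3.0000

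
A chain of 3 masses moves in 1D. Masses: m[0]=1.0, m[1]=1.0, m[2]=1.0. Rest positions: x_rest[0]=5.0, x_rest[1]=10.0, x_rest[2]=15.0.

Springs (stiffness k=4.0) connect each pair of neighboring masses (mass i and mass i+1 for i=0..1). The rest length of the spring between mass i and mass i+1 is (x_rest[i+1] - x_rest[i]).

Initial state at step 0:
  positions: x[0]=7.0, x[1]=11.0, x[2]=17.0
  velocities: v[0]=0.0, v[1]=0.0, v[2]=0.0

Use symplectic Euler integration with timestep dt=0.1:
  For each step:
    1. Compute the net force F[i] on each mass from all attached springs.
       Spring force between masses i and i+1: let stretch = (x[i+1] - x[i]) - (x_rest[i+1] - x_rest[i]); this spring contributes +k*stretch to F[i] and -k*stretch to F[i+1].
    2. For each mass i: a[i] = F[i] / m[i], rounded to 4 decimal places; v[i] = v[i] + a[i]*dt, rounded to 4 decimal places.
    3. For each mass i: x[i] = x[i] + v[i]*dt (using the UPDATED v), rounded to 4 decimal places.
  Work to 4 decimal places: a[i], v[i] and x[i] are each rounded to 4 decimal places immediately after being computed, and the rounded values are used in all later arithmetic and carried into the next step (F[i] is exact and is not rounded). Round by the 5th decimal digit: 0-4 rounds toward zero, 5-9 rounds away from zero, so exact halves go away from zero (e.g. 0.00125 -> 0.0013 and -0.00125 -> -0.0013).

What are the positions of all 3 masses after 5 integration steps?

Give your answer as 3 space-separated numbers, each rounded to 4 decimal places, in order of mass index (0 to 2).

Answer: 6.5525 11.8951 16.5525

Derivation:
Step 0: x=[7.0000 11.0000 17.0000] v=[0.0000 0.0000 0.0000]
Step 1: x=[6.9600 11.0800 16.9600] v=[-0.4000 0.8000 -0.4000]
Step 2: x=[6.8848 11.2304 16.8848] v=[-0.7520 1.5040 -0.7520]
Step 3: x=[6.7834 11.4332 16.7834] v=[-1.0138 2.0275 -1.0138]
Step 4: x=[6.6680 11.6640 16.6680] v=[-1.1539 2.3077 -1.1539]
Step 5: x=[6.5525 11.8951 16.5525] v=[-1.1555 2.3109 -1.1555]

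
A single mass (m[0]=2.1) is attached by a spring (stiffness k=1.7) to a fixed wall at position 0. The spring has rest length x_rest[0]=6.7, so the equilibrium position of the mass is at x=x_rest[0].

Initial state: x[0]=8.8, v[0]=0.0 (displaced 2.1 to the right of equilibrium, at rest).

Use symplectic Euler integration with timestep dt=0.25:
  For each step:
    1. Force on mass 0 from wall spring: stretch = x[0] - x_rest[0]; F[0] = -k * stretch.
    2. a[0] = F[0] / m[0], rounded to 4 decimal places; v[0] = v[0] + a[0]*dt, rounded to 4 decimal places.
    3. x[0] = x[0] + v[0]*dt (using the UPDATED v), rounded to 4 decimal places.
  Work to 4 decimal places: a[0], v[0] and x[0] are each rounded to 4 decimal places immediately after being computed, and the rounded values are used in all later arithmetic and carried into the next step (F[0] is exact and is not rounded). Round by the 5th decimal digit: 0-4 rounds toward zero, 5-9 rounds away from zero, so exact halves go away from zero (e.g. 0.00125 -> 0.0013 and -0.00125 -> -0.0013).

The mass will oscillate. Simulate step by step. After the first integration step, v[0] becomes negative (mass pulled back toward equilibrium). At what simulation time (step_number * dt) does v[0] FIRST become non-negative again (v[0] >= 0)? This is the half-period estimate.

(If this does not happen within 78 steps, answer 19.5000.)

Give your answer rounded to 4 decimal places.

Step 0: x=[8.8000] v=[0.0000]
Step 1: x=[8.6938] v=[-0.4250]
Step 2: x=[8.4867] v=[-0.8285]
Step 3: x=[8.1892] v=[-1.1901]
Step 4: x=[7.8163] v=[-1.4915]
Step 5: x=[7.3870] v=[-1.7174]
Step 6: x=[6.9229] v=[-1.8564]
Step 7: x=[6.4475] v=[-1.9015]
Step 8: x=[5.9849] v=[-1.8504]
Step 9: x=[5.5585] v=[-1.7057]
Step 10: x=[5.1898] v=[-1.4747]
Step 11: x=[4.8975] v=[-1.1691]
Step 12: x=[4.6964] v=[-0.8043]
Step 13: x=[4.5967] v=[-0.3988]
Step 14: x=[4.6034] v=[0.0269]
First v>=0 after going negative at step 14, time=3.5000

Answer: 3.5000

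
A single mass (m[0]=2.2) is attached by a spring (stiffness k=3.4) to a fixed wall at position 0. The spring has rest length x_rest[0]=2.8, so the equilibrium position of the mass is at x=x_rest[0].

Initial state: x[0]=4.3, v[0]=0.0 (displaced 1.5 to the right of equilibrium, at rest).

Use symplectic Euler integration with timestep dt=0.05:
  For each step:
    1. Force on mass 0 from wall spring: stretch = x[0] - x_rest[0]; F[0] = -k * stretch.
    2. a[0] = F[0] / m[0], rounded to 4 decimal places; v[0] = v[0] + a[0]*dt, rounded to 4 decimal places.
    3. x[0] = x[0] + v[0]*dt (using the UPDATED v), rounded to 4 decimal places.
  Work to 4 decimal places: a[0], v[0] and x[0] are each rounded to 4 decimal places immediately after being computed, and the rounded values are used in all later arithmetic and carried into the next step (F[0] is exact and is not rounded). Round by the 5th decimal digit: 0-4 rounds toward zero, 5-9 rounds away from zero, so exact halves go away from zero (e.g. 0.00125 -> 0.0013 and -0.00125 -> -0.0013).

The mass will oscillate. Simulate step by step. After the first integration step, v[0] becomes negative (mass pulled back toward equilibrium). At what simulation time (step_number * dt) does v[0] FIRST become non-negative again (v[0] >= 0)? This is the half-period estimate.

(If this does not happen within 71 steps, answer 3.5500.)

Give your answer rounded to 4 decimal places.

Answer: 2.5500

Derivation:
Step 0: x=[4.3000] v=[0.0000]
Step 1: x=[4.2942] v=[-0.1159]
Step 2: x=[4.2826] v=[-0.2314]
Step 3: x=[4.2653] v=[-0.3460]
Step 4: x=[4.2423] v=[-0.4592]
Step 5: x=[4.2138] v=[-0.5707]
Step 6: x=[4.1798] v=[-0.6800]
Step 7: x=[4.1405] v=[-0.7866]
Step 8: x=[4.0960] v=[-0.8902]
Step 9: x=[4.0465] v=[-0.9903]
Step 10: x=[3.9922] v=[-1.0866]
Step 11: x=[3.9333] v=[-1.1787]
Step 12: x=[3.8700] v=[-1.2663]
Step 13: x=[3.8026] v=[-1.3490]
Step 14: x=[3.7313] v=[-1.4265]
Step 15: x=[3.6564] v=[-1.4985]
Step 16: x=[3.5782] v=[-1.5647]
Step 17: x=[3.4970] v=[-1.6248]
Step 18: x=[3.4131] v=[-1.6787]
Step 19: x=[3.3268] v=[-1.7261]
Step 20: x=[3.2385] v=[-1.7668]
Step 21: x=[3.1485] v=[-1.8007]
Step 22: x=[3.0571] v=[-1.8276]
Step 23: x=[2.9647] v=[-1.8475]
Step 24: x=[2.8717] v=[-1.8602]
Step 25: x=[2.7784] v=[-1.8657]
Step 26: x=[2.6852] v=[-1.8640]
Step 27: x=[2.5924] v=[-1.8551]
Step 28: x=[2.5004] v=[-1.8391]
Step 29: x=[2.4096] v=[-1.8160]
Step 30: x=[2.3203] v=[-1.7858]
Step 31: x=[2.2329] v=[-1.7487]
Step 32: x=[2.1477] v=[-1.7049]
Step 33: x=[2.0650] v=[-1.6545]
Step 34: x=[1.9851] v=[-1.5977]
Step 35: x=[1.9084] v=[-1.5347]
Step 36: x=[1.8351] v=[-1.4658]
Step 37: x=[1.7655] v=[-1.3912]
Step 38: x=[1.6999] v=[-1.3113]
Step 39: x=[1.6386] v=[-1.2263]
Step 40: x=[1.5818] v=[-1.1366]
Step 41: x=[1.5297] v=[-1.0425]
Step 42: x=[1.4825] v=[-0.9443]
Step 43: x=[1.4404] v=[-0.8425]
Step 44: x=[1.4035] v=[-0.7374]
Step 45: x=[1.3720] v=[-0.6295]
Step 46: x=[1.3460] v=[-0.5192]
Step 47: x=[1.3257] v=[-0.4068]
Step 48: x=[1.3111] v=[-0.2929]
Step 49: x=[1.3022] v=[-0.1779]
Step 50: x=[1.2991] v=[-0.0622]
Step 51: x=[1.3018] v=[0.0538]
First v>=0 after going negative at step 51, time=2.5500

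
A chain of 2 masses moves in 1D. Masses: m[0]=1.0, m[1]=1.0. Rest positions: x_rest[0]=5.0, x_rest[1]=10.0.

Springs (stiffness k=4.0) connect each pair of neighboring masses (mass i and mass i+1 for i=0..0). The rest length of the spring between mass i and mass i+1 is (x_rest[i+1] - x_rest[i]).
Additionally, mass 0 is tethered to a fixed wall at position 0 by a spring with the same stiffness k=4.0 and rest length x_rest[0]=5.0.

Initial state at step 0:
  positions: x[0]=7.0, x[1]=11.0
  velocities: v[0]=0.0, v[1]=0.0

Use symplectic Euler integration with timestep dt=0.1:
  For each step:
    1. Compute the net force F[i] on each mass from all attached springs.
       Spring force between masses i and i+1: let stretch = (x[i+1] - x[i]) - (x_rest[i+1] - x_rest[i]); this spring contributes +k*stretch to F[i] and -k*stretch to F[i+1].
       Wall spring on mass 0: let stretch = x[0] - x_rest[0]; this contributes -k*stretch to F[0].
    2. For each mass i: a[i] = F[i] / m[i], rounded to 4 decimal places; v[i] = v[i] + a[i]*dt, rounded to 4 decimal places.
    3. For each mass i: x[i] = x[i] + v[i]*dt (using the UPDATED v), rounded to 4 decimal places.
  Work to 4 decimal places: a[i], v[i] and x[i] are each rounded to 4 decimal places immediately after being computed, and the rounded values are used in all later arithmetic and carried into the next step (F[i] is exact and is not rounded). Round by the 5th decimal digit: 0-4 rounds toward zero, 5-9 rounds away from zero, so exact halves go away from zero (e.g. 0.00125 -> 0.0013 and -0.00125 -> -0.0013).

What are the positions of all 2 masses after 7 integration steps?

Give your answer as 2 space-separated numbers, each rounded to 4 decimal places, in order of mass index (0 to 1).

Answer: 4.8284 11.4497

Derivation:
Step 0: x=[7.0000 11.0000] v=[0.0000 0.0000]
Step 1: x=[6.8800 11.0400] v=[-1.2000 0.4000]
Step 2: x=[6.6512 11.1136] v=[-2.2880 0.7360]
Step 3: x=[6.3349 11.2087] v=[-3.1635 0.9510]
Step 4: x=[5.9601 11.3089] v=[-3.7479 1.0015]
Step 5: x=[5.5609 11.3951] v=[-3.9924 0.8620]
Step 6: x=[5.1726 11.4479] v=[-3.8831 0.5283]
Step 7: x=[4.8284 11.4497] v=[-3.4420 0.0182]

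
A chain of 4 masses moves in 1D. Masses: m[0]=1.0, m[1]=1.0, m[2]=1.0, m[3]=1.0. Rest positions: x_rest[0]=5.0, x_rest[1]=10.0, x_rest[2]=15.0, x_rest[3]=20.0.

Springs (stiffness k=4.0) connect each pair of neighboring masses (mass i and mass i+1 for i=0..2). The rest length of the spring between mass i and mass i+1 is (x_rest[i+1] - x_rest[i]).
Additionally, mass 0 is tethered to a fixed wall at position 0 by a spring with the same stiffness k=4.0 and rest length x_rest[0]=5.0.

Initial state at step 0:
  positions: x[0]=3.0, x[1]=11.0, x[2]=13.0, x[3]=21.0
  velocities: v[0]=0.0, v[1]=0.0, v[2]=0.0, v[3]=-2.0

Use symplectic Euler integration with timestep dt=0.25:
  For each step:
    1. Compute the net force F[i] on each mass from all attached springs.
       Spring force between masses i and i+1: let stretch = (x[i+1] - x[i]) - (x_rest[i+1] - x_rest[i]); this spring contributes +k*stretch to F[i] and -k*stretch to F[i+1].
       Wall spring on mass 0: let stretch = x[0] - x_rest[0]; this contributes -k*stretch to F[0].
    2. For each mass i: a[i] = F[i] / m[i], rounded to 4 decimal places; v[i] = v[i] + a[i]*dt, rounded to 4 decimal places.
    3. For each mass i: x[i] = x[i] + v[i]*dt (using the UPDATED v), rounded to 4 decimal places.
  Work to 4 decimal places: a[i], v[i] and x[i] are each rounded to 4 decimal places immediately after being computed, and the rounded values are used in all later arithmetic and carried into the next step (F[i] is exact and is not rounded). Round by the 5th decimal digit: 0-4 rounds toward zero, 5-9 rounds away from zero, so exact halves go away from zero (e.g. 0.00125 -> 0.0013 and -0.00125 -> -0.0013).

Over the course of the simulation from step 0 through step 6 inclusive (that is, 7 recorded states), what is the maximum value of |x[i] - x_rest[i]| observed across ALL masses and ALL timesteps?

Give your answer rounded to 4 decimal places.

Step 0: x=[3.0000 11.0000 13.0000 21.0000] v=[0.0000 0.0000 0.0000 -2.0000]
Step 1: x=[4.2500 9.5000 14.5000 19.7500] v=[5.0000 -6.0000 6.0000 -5.0000]
Step 2: x=[5.7500 7.9375 16.0625 18.4375] v=[6.0000 -6.2500 6.2500 -5.2500]
Step 3: x=[6.3594 7.8594 16.1875 17.7813] v=[2.4375 -0.3125 0.5000 -2.6250]
Step 4: x=[5.7539 9.4883 14.6289 17.9766] v=[-2.4219 6.5156 -6.2343 0.7812]
Step 5: x=[4.6436 11.4688 12.6221 18.5850] v=[-4.4414 7.9218 -8.0272 2.4335]
Step 6: x=[4.0787 12.0313 11.8177 18.9527] v=[-2.2598 2.2499 -3.2176 1.4706]
Max displacement = 3.1823

Answer: 3.1823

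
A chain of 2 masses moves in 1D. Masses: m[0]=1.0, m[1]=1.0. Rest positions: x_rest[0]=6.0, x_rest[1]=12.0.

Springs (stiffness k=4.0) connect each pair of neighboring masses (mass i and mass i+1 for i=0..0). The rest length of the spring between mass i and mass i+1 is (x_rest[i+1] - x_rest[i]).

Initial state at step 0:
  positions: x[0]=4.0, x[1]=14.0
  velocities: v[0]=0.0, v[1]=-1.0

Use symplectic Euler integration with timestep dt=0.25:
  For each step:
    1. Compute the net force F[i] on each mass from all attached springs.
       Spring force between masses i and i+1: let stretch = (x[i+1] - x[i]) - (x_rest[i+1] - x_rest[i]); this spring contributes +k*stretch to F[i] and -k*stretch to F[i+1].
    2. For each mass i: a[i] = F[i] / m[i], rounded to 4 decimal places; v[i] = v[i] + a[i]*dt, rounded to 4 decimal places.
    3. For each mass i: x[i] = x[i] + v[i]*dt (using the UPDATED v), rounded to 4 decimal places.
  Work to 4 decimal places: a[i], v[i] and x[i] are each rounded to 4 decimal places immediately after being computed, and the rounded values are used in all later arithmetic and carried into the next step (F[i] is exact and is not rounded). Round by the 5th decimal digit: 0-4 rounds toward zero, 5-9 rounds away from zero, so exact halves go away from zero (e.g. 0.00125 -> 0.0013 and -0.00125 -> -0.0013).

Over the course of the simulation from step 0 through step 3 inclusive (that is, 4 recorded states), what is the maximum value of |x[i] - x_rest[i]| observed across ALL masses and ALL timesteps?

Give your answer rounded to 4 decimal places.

Step 0: x=[4.0000 14.0000] v=[0.0000 -1.0000]
Step 1: x=[5.0000 12.7500] v=[4.0000 -5.0000]
Step 2: x=[6.4375 11.0625] v=[5.7500 -6.7500]
Step 3: x=[7.5313 9.7188] v=[4.3750 -5.3750]
Max displacement = 2.2812

Answer: 2.2812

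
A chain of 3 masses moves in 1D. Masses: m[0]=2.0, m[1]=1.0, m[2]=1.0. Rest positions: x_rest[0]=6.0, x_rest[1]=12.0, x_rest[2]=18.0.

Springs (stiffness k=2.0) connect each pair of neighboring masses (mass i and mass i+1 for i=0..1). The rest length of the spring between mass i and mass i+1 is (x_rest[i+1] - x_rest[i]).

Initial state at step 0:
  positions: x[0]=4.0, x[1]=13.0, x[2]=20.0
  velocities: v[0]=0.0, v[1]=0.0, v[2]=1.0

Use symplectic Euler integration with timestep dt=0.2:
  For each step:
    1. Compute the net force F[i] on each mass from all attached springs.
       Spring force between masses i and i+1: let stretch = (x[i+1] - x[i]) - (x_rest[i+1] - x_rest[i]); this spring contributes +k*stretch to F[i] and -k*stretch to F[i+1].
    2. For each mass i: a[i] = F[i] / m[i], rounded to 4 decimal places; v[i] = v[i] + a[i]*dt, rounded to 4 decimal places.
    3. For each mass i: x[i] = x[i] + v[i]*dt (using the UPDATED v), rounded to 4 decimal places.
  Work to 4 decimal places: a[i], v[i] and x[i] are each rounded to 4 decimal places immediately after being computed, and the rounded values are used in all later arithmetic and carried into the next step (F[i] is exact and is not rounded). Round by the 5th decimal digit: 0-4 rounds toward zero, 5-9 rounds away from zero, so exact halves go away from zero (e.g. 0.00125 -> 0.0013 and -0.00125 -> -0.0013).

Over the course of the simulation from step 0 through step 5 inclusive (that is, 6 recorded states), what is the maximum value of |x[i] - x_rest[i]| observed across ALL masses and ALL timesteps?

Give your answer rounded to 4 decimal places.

Step 0: x=[4.0000 13.0000 20.0000] v=[0.0000 0.0000 1.0000]
Step 1: x=[4.1200 12.8400 20.1200] v=[0.6000 -0.8000 0.6000]
Step 2: x=[4.3488 12.5648 20.1376] v=[1.1440 -1.3760 0.0880]
Step 3: x=[4.6662 12.2381 20.0294] v=[1.5872 -1.6333 -0.5411]
Step 4: x=[5.0465 11.9290 19.7779] v=[1.9016 -1.5455 -1.2576]
Step 5: x=[5.4621 11.6972 19.3785] v=[2.0781 -1.1589 -1.9972]
Max displacement = 2.1376

Answer: 2.1376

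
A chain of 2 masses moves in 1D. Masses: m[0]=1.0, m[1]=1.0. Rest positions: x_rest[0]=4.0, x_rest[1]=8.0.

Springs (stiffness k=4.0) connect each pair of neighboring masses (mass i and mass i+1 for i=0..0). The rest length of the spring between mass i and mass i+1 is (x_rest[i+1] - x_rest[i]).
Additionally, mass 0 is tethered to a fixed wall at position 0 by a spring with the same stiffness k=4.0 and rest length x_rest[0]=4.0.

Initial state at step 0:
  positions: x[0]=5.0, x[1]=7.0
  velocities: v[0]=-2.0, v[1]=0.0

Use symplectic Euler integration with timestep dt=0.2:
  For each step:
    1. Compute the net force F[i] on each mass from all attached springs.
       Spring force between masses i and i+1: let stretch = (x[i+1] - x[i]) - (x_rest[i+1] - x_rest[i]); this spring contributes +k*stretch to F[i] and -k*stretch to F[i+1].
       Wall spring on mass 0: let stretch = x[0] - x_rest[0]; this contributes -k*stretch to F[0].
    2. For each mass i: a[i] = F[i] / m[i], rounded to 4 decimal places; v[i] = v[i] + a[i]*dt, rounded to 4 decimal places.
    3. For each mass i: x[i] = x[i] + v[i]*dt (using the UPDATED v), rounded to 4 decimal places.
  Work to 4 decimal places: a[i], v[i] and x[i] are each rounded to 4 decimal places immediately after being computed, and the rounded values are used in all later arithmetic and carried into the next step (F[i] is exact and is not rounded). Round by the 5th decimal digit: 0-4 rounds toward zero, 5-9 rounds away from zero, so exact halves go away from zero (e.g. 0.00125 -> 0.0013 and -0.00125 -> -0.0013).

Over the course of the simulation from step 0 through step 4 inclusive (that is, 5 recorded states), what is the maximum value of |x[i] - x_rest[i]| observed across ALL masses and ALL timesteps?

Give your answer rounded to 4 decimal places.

Step 0: x=[5.0000 7.0000] v=[-2.0000 0.0000]
Step 1: x=[4.1200 7.3200] v=[-4.4000 1.6000]
Step 2: x=[3.0928 7.7680] v=[-5.1360 2.2400]
Step 3: x=[2.3188 8.1080] v=[-3.8701 1.6998]
Step 4: x=[2.1000 8.1617] v=[-1.0938 0.2684]
Max displacement = 1.9000

Answer: 1.9000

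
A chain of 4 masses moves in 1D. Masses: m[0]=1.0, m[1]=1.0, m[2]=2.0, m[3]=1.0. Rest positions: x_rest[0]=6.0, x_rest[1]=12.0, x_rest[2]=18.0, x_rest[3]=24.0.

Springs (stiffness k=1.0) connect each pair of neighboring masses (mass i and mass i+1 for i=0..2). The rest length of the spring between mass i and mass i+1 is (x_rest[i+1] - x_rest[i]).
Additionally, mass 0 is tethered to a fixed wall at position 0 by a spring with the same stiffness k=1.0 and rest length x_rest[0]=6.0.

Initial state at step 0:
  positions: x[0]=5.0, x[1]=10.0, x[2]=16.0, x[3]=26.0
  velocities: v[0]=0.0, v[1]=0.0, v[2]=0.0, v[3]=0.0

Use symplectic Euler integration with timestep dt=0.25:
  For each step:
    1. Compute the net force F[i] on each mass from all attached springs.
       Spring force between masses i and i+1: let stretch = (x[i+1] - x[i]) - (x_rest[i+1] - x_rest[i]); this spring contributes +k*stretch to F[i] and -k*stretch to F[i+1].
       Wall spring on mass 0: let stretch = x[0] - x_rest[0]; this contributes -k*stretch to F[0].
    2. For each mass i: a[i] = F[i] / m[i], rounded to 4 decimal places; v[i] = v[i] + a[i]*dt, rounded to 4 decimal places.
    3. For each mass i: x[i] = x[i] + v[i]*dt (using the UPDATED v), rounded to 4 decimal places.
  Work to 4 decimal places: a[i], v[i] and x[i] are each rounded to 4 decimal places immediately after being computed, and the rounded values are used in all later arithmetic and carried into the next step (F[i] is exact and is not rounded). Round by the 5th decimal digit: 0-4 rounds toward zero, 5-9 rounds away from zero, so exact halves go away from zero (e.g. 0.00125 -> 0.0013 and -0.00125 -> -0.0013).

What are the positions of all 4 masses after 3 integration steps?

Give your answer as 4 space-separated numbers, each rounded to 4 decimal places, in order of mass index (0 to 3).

Step 0: x=[5.0000 10.0000 16.0000 26.0000] v=[0.0000 0.0000 0.0000 0.0000]
Step 1: x=[5.0000 10.0625 16.1250 25.7500] v=[0.0000 0.2500 0.5000 -1.0000]
Step 2: x=[5.0039 10.1875 16.3613 25.2734] v=[0.0156 0.5000 0.9453 -1.9063]
Step 3: x=[5.0190 10.3744 16.6832 24.6148] v=[0.0605 0.7476 1.2876 -2.6343]

Answer: 5.0190 10.3744 16.6832 24.6148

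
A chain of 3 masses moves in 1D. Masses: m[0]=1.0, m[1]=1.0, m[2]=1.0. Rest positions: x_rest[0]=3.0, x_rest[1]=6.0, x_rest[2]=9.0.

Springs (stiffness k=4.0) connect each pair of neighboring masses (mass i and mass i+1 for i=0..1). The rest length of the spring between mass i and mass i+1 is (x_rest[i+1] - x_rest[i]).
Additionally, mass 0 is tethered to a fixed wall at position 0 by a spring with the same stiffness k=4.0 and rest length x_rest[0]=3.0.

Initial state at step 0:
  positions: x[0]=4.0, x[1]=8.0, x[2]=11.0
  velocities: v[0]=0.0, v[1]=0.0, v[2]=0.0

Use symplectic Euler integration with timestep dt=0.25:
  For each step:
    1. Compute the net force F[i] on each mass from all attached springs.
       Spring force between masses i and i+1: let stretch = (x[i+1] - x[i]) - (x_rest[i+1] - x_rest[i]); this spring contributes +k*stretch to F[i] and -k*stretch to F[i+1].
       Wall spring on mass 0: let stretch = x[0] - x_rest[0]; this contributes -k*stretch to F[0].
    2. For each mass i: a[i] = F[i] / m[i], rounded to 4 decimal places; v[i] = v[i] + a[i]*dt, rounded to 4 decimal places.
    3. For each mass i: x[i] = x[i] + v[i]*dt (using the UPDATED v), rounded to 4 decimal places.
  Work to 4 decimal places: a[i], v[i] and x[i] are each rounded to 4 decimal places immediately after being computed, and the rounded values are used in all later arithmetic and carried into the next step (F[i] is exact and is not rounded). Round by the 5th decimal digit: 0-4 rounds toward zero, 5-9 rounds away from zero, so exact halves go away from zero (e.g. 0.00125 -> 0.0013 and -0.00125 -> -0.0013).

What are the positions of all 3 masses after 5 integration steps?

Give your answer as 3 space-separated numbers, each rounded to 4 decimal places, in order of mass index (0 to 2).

Answer: 3.1162 6.6084 9.8360

Derivation:
Step 0: x=[4.0000 8.0000 11.0000] v=[0.0000 0.0000 0.0000]
Step 1: x=[4.0000 7.7500 11.0000] v=[0.0000 -1.0000 0.0000]
Step 2: x=[3.9375 7.3750 10.9375] v=[-0.2500 -1.5000 -0.2500]
Step 3: x=[3.7500 7.0313 10.7344] v=[-0.7500 -1.3750 -0.8125]
Step 4: x=[3.4453 6.7930 10.3555] v=[-1.2187 -0.9532 -1.5156]
Step 5: x=[3.1162 6.6084 9.8360] v=[-1.3163 -0.7384 -2.0781]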